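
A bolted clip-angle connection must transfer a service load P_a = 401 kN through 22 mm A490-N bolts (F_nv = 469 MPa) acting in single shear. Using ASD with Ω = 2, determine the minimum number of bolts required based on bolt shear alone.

A_b = π·22²/4 = 380.1 mm².
Per-bolt allowable strength R_n/Ω = 469 × 380.1 × 1 / 1000 / 2 = 89.14 kN.
n ≥ 401 / 89.14 = 4.498 → use 5 bolts.

5 bolts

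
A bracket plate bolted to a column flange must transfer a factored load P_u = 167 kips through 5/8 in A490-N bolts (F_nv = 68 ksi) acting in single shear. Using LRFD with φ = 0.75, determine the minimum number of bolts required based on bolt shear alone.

11 bolts

A_b = π·0.625²/4 = 0.3068 in².
Per-bolt design strength φR_n = 0.75 × 68 × 0.3068 × 1 = 15.65 kips.
n ≥ 167 / 15.65 = 10.67 → use 11 bolts.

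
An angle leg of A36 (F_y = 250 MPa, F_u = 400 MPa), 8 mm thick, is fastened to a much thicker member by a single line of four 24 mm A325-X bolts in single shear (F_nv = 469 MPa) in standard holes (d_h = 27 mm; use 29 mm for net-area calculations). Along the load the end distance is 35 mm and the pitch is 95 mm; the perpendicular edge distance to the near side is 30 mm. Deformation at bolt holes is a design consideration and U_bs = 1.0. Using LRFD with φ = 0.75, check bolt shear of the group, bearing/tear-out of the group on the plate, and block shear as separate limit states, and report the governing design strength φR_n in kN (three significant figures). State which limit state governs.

325 kN (block shear governs)

Bolt shear: A_b = π·24²/4 = 452.4 mm²; R_n = 469 × 452.4 × 4 × 1 / 1000 = 848.7 kN → 0.75 × 848.7 = 637 kN.
Bearing: edge l_c = 21.5, r_n = 82.56 kN; interior l_c = 68, r_n = 184.3 kN; R_n = 82.56 + 3·184.3 = 635.5 kN → 477 kN.
Block shear: A_gv = 2560, A_nv = 1748, A_nt = 124 mm²; R_n = min(0.6F_uA_nv, 0.6F_yA_gv) + U_bs·F_u·A_nt = 433.6 kN → 325 kN.
Block shear governs: 325 kN.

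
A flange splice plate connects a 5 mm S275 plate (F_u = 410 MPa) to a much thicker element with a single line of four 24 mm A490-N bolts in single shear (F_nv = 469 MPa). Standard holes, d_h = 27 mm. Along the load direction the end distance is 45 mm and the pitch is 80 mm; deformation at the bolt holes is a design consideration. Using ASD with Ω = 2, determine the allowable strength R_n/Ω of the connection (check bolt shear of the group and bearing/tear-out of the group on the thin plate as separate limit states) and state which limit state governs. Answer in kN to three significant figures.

Bolt shear: A_b = π·24²/4 = 452.4 mm²; R_n = 469 × 452.4 × 4 × 1 / 1000 = 848.7 kN → 848.7 / 2 = 424 kN.
Bearing (1.2 l_c t F_u ≤ 2.4 d t F_u): upper limit = 2.4·24·5·410 / 1000 = 118.1 kN.
  Edge l_c = 45 − 27/2 = 31.5 → r_n = 77.49 kN; interior l_c = 80 − 27 = 53 → r_n = 118.1 kN.
  R_n,bearing = 1·77.49 + 3·118.1 = 431.7 kN → 431.7 / 2 = 216 kN.
Bearing governs: 216 kN.

216 kN (bearing governs)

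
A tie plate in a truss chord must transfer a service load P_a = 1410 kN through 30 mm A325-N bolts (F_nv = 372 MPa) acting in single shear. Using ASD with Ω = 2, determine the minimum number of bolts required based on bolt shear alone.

A_b = π·30²/4 = 706.9 mm².
Per-bolt allowable strength R_n/Ω = 372 × 706.9 × 1 / 1000 / 2 = 131.5 kN.
n ≥ 1410 / 131.5 = 10.72 → use 11 bolts.

11 bolts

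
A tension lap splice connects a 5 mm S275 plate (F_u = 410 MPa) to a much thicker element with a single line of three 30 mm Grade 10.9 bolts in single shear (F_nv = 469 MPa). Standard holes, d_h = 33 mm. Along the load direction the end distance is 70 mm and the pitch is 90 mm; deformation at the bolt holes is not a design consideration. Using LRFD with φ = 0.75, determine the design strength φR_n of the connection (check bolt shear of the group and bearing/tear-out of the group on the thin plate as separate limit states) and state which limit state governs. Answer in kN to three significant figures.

386 kN (bearing governs)

Bolt shear: A_b = π·30²/4 = 706.9 mm²; R_n = 469 × 706.9 × 3 × 1 / 1000 = 994.5 kN → 0.75 × 994.5 = 746 kN.
Bearing (1.5 l_c t F_u ≤ 3.0 d t F_u): upper limit = 3.0·30·5·410 / 1000 = 184.5 kN.
  Edge l_c = 70 − 33/2 = 53.5 → r_n = 164.5 kN; interior l_c = 90 − 33 = 57 → r_n = 175.3 kN.
  R_n,bearing = 1·164.5 + 2·175.3 = 515.1 kN → 0.75 × 515.1 = 386 kN.
Bearing governs: 386 kN.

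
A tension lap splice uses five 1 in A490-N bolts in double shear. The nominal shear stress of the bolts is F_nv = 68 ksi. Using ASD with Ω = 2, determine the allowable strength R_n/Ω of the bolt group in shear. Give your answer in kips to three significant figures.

A_b = π × 1² / 4 = 0.7854 in².
R_n = F_nv · A_b · n · n_s = 68 × 0.7854 × 5 × 2 = 534.1 kips.
Allowable strength R_n/Ω = 534.1 / 2 = 267 kips.

267 kips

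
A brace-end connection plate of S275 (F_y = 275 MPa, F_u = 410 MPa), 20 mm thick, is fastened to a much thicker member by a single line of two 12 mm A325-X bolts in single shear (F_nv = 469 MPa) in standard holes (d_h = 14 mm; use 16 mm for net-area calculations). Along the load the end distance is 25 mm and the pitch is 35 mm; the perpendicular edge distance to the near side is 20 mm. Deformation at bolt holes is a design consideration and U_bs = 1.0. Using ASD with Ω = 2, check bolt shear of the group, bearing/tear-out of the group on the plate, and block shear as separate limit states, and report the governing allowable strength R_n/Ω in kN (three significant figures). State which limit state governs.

53 kN (bolt shear governs)

Bolt shear: A_b = π·12²/4 = 113.1 mm²; R_n = 469 × 113.1 × 2 × 1 / 1000 = 106.1 kN → 106.1 / 2 = 53 kN.
Bearing: edge l_c = 18, r_n = 177.1 kN; interior l_c = 21, r_n = 206.6 kN; R_n = 177.1 + 1·206.6 = 383.8 kN → 192 kN.
Block shear: A_gv = 1200, A_nv = 720, A_nt = 240 mm²; R_n = min(0.6F_uA_nv, 0.6F_yA_gv) + U_bs·F_u·A_nt = 275.5 kN → 138 kN.
Bolt shear governs: 53 kN.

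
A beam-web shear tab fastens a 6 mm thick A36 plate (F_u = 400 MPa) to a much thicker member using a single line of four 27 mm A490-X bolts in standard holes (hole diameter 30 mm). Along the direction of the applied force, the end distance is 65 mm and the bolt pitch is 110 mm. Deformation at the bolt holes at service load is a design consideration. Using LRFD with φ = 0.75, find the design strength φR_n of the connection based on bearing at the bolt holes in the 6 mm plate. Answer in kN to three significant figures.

458 kN

Per bolt r_n = 1.2 l_c t F_u ≤ 2.4 d t F_u; upper limit = 2.4 × 27 × 6 × 400 / 1000 = 155.5 kN.
Edge bolt: l_c = 65 − 30/2 = 50 mm → 1.2 × 50 × 6 × 400 / 1000 = 144 → r_n = 144 kN.
Interior bolts: l_c = 110 − 30 = 80 mm → 1.2 × 80 × 6 × 400 / 1000 = 230.4 → r_n = 155.5 kN.
R_n = 1 × 144 + 3 × 155.5 = 610.6 kN.
Design strength φR_n = 0.75 × 610.6 = 458 kN.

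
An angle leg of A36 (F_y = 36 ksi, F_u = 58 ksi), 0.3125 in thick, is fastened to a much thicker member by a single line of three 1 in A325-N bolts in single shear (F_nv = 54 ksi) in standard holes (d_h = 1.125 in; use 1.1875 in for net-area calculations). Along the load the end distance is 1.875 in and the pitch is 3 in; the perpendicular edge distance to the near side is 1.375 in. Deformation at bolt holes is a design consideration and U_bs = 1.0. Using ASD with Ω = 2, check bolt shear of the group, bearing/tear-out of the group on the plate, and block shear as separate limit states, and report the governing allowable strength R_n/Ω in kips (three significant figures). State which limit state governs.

Bolt shear: A_b = π·1²/4 = 0.7854 in²; R_n = 54 × 0.7854 × 3 × 1 = 127.2 kips → 127.2 / 2 = 63.6 kips.
Bearing: edge l_c = 1.312, r_n = 28.55 kips; interior l_c = 1.875, r_n = 40.78 kips; R_n = 28.55 + 2·40.78 = 110.1 kips → 55.1 kips.
Block shear: A_gv = 2.461, A_nv = 1.533, A_nt = 0.2441 in²; R_n = min(0.6F_uA_nv, 0.6F_yA_gv) + U_bs·F_u·A_nt = 67.32 kips → 33.7 kips.
Block shear governs: 33.7 kips.

33.7 kips (block shear governs)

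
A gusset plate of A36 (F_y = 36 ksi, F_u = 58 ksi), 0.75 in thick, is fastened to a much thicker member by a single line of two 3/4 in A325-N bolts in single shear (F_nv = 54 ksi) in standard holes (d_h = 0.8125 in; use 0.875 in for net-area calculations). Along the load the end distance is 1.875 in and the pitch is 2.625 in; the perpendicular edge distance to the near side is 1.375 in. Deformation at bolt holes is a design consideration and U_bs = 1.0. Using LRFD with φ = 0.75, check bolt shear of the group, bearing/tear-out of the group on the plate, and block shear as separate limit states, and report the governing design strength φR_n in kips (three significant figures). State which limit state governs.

Bolt shear: A_b = π·0.75²/4 = 0.4418 in²; R_n = 54 × 0.4418 × 2 × 1 = 47.71 kips → 0.75 × 47.71 = 35.8 kips.
Bearing: edge l_c = 1.469, r_n = 76.67 kips; interior l_c = 1.812, r_n = 78.3 kips; R_n = 76.67 + 1·78.3 = 155 kips → 116 kips.
Block shear: A_gv = 3.375, A_nv = 2.391, A_nt = 0.7031 in²; R_n = min(0.6F_uA_nv, 0.6F_yA_gv) + U_bs·F_u·A_nt = 113.7 kips → 85.3 kips.
Bolt shear governs: 35.8 kips.

35.8 kips (bolt shear governs)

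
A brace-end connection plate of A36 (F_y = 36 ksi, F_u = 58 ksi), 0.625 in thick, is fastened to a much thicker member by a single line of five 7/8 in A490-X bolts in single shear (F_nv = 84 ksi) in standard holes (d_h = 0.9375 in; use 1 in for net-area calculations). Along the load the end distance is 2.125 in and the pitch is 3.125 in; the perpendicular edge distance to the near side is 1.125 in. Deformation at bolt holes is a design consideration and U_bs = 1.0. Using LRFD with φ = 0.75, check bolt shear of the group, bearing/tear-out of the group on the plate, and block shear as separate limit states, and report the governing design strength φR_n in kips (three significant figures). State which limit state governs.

Bolt shear: A_b = π·0.875²/4 = 0.6013 in²; R_n = 84 × 0.6013 × 5 × 1 = 252.6 kips → 0.75 × 252.6 = 189 kips.
Bearing: edge l_c = 1.656, r_n = 72.05 kips; interior l_c = 2.188, r_n = 76.12 kips; R_n = 72.05 + 4·76.12 = 376.5 kips → 282 kips.
Block shear: A_gv = 9.141, A_nv = 6.328, A_nt = 0.3906 in²; R_n = min(0.6F_uA_nv, 0.6F_yA_gv) + U_bs·F_u·A_nt = 220.1 kips → 165 kips.
Block shear governs: 165 kips.

165 kips (block shear governs)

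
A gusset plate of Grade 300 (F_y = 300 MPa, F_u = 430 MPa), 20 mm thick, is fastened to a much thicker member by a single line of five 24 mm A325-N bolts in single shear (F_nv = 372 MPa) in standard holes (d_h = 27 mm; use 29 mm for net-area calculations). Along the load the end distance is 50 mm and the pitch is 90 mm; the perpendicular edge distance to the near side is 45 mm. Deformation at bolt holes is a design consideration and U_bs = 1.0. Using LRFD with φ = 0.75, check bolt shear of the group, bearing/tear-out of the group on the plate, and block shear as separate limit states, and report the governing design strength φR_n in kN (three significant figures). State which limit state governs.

Bolt shear: A_b = π·24²/4 = 452.4 mm²; R_n = 372 × 452.4 × 5 × 1 / 1000 = 841.4 kN → 0.75 × 841.4 = 631 kN.
Bearing: edge l_c = 36.5, r_n = 376.7 kN; interior l_c = 63, r_n = 495.4 kN; R_n = 376.7 + 4·495.4 = 2358 kN → 1770 kN.
Block shear: A_gv = 8200, A_nv = 5590, A_nt = 610 mm²; R_n = min(0.6F_uA_nv, 0.6F_yA_gv) + U_bs·F_u·A_nt = 1705 kN → 1280 kN.
Bolt shear governs: 631 kN.

631 kN (bolt shear governs)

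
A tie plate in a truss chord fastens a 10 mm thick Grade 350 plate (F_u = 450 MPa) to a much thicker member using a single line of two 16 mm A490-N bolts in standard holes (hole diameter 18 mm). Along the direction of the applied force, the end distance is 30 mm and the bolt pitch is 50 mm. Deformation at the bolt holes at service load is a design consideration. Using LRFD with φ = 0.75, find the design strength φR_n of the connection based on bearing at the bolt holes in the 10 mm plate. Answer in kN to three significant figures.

Per bolt r_n = 1.2 l_c t F_u ≤ 2.4 d t F_u; upper limit = 2.4 × 16 × 10 × 450 / 1000 = 172.8 kN.
Edge bolt: l_c = 30 − 18/2 = 21 mm → 1.2 × 21 × 10 × 450 / 1000 = 113.4 → r_n = 113.4 kN.
Interior bolts: l_c = 50 − 18 = 32 mm → 1.2 × 32 × 10 × 450 / 1000 = 172.8 → r_n = 172.8 kN.
R_n = 1 × 113.4 + 1 × 172.8 = 286.2 kN.
Design strength φR_n = 0.75 × 286.2 = 215 kN.

215 kN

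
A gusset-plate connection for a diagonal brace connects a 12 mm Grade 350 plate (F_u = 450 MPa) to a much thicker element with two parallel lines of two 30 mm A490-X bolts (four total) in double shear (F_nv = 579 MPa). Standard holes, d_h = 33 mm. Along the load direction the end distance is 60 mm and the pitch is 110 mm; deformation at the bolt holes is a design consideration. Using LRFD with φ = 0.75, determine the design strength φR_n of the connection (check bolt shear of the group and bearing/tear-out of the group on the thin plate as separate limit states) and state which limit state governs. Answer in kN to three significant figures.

1010 kN (bearing governs)

Bolt shear: A_b = π·30²/4 = 706.9 mm²; R_n = 579 × 706.9 × 4 × 2 / 1000 = 3274 kN → 0.75 × 3274 = 2460 kN.
Bearing (1.2 l_c t F_u ≤ 2.4 d t F_u): upper limit = 2.4·30·12·450 / 1000 = 388.8 kN.
  Edge l_c = 60 − 33/2 = 43.5 → r_n = 281.9 kN; interior l_c = 110 − 33 = 77 → r_n = 388.8 kN.
  R_n,bearing = 2·281.9 + 2·388.8 = 1341 kN → 0.75 × 1341 = 1010 kN.
Bearing governs: 1010 kN.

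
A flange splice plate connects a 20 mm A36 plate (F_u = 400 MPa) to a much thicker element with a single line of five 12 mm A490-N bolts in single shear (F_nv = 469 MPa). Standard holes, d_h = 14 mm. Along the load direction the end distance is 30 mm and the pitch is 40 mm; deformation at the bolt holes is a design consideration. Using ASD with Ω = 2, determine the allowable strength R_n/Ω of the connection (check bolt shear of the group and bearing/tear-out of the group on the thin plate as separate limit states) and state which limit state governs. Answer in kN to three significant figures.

Bolt shear: A_b = π·12²/4 = 113.1 mm²; R_n = 469 × 113.1 × 5 × 1 / 1000 = 265.2 kN → 265.2 / 2 = 133 kN.
Bearing (1.2 l_c t F_u ≤ 2.4 d t F_u): upper limit = 2.4·12·20·400 / 1000 = 230.4 kN.
  Edge l_c = 30 − 14/2 = 23 → r_n = 220.8 kN; interior l_c = 40 − 14 = 26 → r_n = 230.4 kN.
  R_n,bearing = 1·220.8 + 4·230.4 = 1142 kN → 1142 / 2 = 571 kN.
Bolt shear governs: 133 kN.

133 kN (bolt shear governs)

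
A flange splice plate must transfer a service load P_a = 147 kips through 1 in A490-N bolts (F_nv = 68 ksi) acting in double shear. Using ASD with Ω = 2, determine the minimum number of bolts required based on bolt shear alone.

3 bolts

A_b = π·1²/4 = 0.7854 in².
Per-bolt allowable strength R_n/Ω = 68 × 0.7854 × 2 / 2 = 53.41 kips.
n ≥ 147 / 53.41 = 2.752 → use 3 bolts.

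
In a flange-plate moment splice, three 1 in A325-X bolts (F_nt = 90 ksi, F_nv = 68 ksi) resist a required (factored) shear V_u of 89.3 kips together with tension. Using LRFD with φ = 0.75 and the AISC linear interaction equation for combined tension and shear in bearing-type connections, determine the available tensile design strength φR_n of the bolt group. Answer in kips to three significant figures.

88.6 kips

A_b = π·1²/4 = 0.7854 in²; f_rv = 89.3 / (3 × 0.7854) = 37.9 ksi.
F'_nt = 1.3 F_nt − (F_nt / φF_nv) f_rv = 1.3·90 − (90/(0.75·68))·37.9 = 50.12 ksi, capped at F_nt → F'_nt = 50.12 ksi.
R_n = F'_nt · A_b · n = 50.12 × 0.7854 × 3 = 118.1 kips.
Design strength φR_n = 0.75 × 118.1 = 88.6 kips.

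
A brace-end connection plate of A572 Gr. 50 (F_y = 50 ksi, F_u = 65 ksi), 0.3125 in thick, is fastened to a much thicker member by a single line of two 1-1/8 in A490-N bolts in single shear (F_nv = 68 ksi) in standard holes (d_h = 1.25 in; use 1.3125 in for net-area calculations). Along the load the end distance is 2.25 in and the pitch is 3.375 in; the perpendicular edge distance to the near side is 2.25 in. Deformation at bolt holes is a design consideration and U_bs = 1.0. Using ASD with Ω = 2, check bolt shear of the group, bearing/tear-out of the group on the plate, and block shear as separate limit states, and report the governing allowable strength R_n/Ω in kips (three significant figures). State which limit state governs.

Bolt shear: A_b = π·1.125²/4 = 0.994 in²; R_n = 68 × 0.994 × 2 × 1 = 135.2 kips → 135.2 / 2 = 67.6 kips.
Bearing: edge l_c = 1.625, r_n = 39.61 kips; interior l_c = 2.125, r_n = 51.8 kips; R_n = 39.61 + 1·51.8 = 91.41 kips → 45.7 kips.
Block shear: A_gv = 1.758, A_nv = 1.143, A_nt = 0.498 in²; R_n = min(0.6F_uA_nv, 0.6F_yA_gv) + U_bs·F_u·A_nt = 76.93 kips → 38.5 kips.
Block shear governs: 38.5 kips.

38.5 kips (block shear governs)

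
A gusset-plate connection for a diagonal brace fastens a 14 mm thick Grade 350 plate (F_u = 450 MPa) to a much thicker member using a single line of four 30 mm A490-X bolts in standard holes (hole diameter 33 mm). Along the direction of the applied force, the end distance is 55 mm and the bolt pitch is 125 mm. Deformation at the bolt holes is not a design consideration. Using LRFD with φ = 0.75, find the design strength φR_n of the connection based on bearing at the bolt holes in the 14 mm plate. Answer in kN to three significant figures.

Per bolt r_n = 1.5 l_c t F_u ≤ 3.0 d t F_u; upper limit = 3.0 × 30 × 14 × 450 / 1000 = 567 kN.
Edge bolt: l_c = 55 − 33/2 = 38.5 mm → 1.5 × 38.5 × 14 × 450 / 1000 = 363.8 → r_n = 363.8 kN.
Interior bolts: l_c = 125 − 33 = 92 mm → 1.5 × 92 × 14 × 450 / 1000 = 869.4 → r_n = 567 kN.
R_n = 1 × 363.8 + 3 × 567 = 2065 kN.
Design strength φR_n = 0.75 × 2065 = 1550 kN.

1550 kN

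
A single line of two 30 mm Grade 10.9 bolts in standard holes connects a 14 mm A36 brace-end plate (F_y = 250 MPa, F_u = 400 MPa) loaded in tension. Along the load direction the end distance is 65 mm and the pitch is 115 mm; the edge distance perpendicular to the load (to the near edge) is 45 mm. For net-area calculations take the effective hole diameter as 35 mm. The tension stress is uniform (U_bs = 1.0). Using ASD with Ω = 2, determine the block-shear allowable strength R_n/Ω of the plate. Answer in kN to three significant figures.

266 kN

Shear plane L_v = 65 + 1·115 = 180 mm; A_gv = 180 × 14 = 2520 mm².
A_nv = (180 − 1.5·35) × 14 = 1785 mm².
A_nt = (45 − 0.5·35) × 14 = 385 mm².
0.6 F_u A_nv = 428.4 kN; 0.6 F_y A_gv = 378 kN → shear yielding governs the shear term.
R_n = 378 + 1.0 × 400 × 385 / 1000 = 532 kN.
Allowable strength R_n/Ω = 532 / 2 = 266 kN.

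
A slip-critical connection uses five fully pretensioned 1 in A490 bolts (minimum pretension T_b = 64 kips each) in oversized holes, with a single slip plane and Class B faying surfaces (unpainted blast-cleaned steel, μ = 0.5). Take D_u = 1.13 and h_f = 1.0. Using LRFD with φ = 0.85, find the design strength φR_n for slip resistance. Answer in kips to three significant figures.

R_n = μ · D_u · h_f · T_b · n_s · n_b = 0.5 × 1.13 × 1.0 × 64 × 1 × 5 = 180.8 kips.
Design strength φR_n = 0.85 × 180.8 = 154 kips.

154 kips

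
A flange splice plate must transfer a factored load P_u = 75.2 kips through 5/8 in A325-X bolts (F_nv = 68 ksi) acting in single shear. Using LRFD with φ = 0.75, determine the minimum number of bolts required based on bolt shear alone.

5 bolts

A_b = π·0.625²/4 = 0.3068 in².
Per-bolt design strength φR_n = 0.75 × 68 × 0.3068 × 1 = 15.65 kips.
n ≥ 75.2 / 15.65 = 4.806 → use 5 bolts.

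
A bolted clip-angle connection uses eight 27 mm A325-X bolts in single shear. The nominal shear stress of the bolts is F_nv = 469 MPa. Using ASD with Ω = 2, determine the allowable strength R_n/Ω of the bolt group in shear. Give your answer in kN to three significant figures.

A_b = π × 27² / 4 = 572.6 mm².
R_n = F_nv · A_b · n · n_s = 469 × 572.6 × 8 × 1 / 1000 = 2148 kN.
Allowable strength R_n/Ω = 2148 / 2 = 1070 kN.

1070 kN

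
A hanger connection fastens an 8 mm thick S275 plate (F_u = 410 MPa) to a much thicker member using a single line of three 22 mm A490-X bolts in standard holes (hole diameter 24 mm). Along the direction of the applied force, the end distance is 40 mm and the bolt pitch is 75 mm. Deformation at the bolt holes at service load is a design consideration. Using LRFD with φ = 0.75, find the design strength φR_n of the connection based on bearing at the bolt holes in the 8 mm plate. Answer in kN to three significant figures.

342 kN

Per bolt r_n = 1.2 l_c t F_u ≤ 2.4 d t F_u; upper limit = 2.4 × 22 × 8 × 410 / 1000 = 173.2 kN.
Edge bolt: l_c = 40 − 24/2 = 28 mm → 1.2 × 28 × 8 × 410 / 1000 = 110.2 → r_n = 110.2 kN.
Interior bolts: l_c = 75 − 24 = 51 mm → 1.2 × 51 × 8 × 410 / 1000 = 200.7 → r_n = 173.2 kN.
R_n = 1 × 110.2 + 2 × 173.2 = 456.6 kN.
Design strength φR_n = 0.75 × 456.6 = 342 kN.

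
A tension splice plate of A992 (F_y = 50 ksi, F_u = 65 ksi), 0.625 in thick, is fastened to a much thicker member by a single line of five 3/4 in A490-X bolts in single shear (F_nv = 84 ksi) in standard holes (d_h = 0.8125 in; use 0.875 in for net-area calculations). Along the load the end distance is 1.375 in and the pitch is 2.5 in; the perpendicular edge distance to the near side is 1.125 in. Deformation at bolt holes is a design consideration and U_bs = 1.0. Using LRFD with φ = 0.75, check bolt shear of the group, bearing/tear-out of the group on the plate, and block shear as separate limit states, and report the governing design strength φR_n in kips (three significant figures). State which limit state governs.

139 kips (bolt shear governs)

Bolt shear: A_b = π·0.75²/4 = 0.4418 in²; R_n = 84 × 0.4418 × 5 × 1 = 185.6 kips → 0.75 × 185.6 = 139 kips.
Bearing: edge l_c = 0.9688, r_n = 47.23 kips; interior l_c = 1.688, r_n = 73.12 kips; R_n = 47.23 + 4·73.12 = 339.7 kips → 255 kips.
Block shear: A_gv = 7.109, A_nv = 4.648, A_nt = 0.4297 in²; R_n = min(0.6F_uA_nv, 0.6F_yA_gv) + U_bs·F_u·A_nt = 209.2 kips → 157 kips.
Bolt shear governs: 139 kips.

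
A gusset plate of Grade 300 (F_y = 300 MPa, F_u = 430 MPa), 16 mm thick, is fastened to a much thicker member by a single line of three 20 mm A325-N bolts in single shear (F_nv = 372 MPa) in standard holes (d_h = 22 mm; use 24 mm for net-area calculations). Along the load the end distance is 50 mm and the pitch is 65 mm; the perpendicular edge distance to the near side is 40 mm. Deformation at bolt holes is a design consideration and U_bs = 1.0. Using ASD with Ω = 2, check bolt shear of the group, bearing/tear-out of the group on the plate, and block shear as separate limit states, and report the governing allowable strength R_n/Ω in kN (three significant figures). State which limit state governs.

175 kN (bolt shear governs)

Bolt shear: A_b = π·20²/4 = 314.2 mm²; R_n = 372 × 314.2 × 3 × 1 / 1000 = 350.6 kN → 350.6 / 2 = 175 kN.
Bearing: edge l_c = 39, r_n = 322 kN; interior l_c = 43, r_n = 330.2 kN; R_n = 322 + 2·330.2 = 982.5 kN → 491 kN.
Block shear: A_gv = 2880, A_nv = 1920, A_nt = 448 mm²; R_n = min(0.6F_uA_nv, 0.6F_yA_gv) + U_bs·F_u·A_nt = 688 kN → 344 kN.
Bolt shear governs: 175 kN.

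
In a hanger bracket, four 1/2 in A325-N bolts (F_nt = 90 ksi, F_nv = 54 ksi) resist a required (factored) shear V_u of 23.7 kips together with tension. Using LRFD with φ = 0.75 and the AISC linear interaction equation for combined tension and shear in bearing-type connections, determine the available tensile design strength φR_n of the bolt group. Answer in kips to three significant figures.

29.4 kips

A_b = π·0.5²/4 = 0.1963 in²; f_rv = 23.7 / (4 × 0.1963) = 30.18 ksi.
F'_nt = 1.3 F_nt − (F_nt / φF_nv) f_rv = 1.3·90 − (90/(0.75·54))·30.18 = 49.94 ksi, capped at F_nt → F'_nt = 49.94 ksi.
R_n = F'_nt · A_b · n = 49.94 × 0.1963 × 4 = 39.22 kips.
Design strength φR_n = 0.75 × 39.22 = 29.4 kips.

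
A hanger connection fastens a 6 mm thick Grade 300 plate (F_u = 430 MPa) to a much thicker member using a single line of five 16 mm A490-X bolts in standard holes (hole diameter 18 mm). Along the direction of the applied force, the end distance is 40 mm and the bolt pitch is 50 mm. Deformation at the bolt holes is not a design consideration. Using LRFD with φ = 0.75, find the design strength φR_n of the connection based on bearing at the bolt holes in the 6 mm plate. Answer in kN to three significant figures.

461 kN

Per bolt r_n = 1.5 l_c t F_u ≤ 3.0 d t F_u; upper limit = 3.0 × 16 × 6 × 430 / 1000 = 123.8 kN.
Edge bolt: l_c = 40 − 18/2 = 31 mm → 1.5 × 31 × 6 × 430 / 1000 = 120 → r_n = 120 kN.
Interior bolts: l_c = 50 − 18 = 32 mm → 1.5 × 32 × 6 × 430 / 1000 = 123.8 → r_n = 123.8 kN.
R_n = 1 × 120 + 4 × 123.8 = 615.3 kN.
Design strength φR_n = 0.75 × 615.3 = 461 kN.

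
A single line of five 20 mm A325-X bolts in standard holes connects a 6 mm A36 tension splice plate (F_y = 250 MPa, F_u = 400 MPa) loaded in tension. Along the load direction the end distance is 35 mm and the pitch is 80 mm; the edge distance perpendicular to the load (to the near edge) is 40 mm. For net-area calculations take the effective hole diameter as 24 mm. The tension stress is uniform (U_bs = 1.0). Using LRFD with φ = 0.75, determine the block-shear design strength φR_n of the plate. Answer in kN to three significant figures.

290 kN

Shear plane L_v = 35 + 4·80 = 355 mm; A_gv = 355 × 6 = 2130 mm².
A_nv = (355 − 4.5·24) × 6 = 1482 mm².
A_nt = (40 − 0.5·24) × 6 = 168 mm².
0.6 F_u A_nv = 355.7 kN; 0.6 F_y A_gv = 319.5 kN → shear yielding governs the shear term.
R_n = 319.5 + 1.0 × 400 × 168 / 1000 = 386.7 kN.
Design strength φR_n = 0.75 × 386.7 = 290 kN.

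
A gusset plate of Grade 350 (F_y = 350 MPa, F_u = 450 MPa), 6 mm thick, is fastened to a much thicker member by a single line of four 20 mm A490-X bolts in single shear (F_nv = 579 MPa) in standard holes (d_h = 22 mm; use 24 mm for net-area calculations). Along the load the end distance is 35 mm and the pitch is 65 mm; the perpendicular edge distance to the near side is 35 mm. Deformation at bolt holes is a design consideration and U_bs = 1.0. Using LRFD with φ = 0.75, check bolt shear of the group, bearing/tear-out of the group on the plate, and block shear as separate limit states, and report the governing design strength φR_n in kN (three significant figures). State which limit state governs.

Bolt shear: A_b = π·20²/4 = 314.2 mm²; R_n = 579 × 314.2 × 4 × 1 / 1000 = 727.6 kN → 0.75 × 727.6 = 546 kN.
Bearing: edge l_c = 24, r_n = 77.76 kN; interior l_c = 43, r_n = 129.6 kN; R_n = 77.76 + 3·129.6 = 466.6 kN → 350 kN.
Block shear: A_gv = 1380, A_nv = 876, A_nt = 138 mm²; R_n = min(0.6F_uA_nv, 0.6F_yA_gv) + U_bs·F_u·A_nt = 298.6 kN → 224 kN.
Block shear governs: 224 kN.

224 kN (block shear governs)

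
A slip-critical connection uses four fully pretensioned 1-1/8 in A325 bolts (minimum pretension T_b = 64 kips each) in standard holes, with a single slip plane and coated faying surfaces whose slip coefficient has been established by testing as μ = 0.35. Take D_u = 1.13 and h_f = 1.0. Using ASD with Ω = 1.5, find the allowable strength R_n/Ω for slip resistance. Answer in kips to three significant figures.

R_n = μ · D_u · h_f · T_b · n_s · n_b = 0.35 × 1.13 × 1.0 × 64 × 1 × 4 = 101.2 kips.
Allowable strength R_n/Ω = 101.2 / 1.5 = 67.5 kips.

67.5 kips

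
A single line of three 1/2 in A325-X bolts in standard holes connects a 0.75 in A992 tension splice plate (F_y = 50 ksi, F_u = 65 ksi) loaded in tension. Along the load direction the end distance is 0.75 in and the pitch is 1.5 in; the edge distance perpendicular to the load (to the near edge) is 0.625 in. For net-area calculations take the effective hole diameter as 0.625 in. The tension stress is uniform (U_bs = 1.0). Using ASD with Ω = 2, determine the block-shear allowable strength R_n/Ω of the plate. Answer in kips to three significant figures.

Shear plane L_v = 0.75 + 2·1.5 = 3.75 in; A_gv = 3.75 × 0.75 = 2.812 in².
A_nv = (3.75 − 2.5·0.625) × 0.75 = 1.641 in².
A_nt = (0.625 − 0.5·0.625) × 0.75 = 0.2344 in².
0.6 F_u A_nv = 63.98 kips; 0.6 F_y A_gv = 84.38 kips → shear rupture governs the shear term.
R_n = 63.98 + 1.0 × 65 × 0.2344 = 79.22 kips.
Allowable strength R_n/Ω = 79.22 / 2 = 39.6 kips.

39.6 kips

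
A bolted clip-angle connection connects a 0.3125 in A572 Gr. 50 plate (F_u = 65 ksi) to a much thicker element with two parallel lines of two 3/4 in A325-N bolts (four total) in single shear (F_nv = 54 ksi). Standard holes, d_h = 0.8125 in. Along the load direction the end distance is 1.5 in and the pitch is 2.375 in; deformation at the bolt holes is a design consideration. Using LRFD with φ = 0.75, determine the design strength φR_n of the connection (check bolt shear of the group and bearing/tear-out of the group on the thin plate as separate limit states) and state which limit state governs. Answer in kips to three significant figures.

71.6 kips (bolt shear governs)

Bolt shear: A_b = π·0.75²/4 = 0.4418 in²; R_n = 54 × 0.4418 × 4 × 1 = 95.43 kips → 0.75 × 95.43 = 71.6 kips.
Bearing (1.2 l_c t F_u ≤ 2.4 d t F_u): upper limit = 2.4·0.75·0.3125·65 = 36.56 kips.
  Edge l_c = 1.5 − 0.8125/2 = 1.094 → r_n = 26.66 kips; interior l_c = 2.375 − 0.8125 = 1.562 → r_n = 36.56 kips.
  R_n,bearing = 2·26.66 + 2·36.56 = 126.4 kips → 0.75 × 126.4 = 94.8 kips.
Bolt shear governs: 71.6 kips.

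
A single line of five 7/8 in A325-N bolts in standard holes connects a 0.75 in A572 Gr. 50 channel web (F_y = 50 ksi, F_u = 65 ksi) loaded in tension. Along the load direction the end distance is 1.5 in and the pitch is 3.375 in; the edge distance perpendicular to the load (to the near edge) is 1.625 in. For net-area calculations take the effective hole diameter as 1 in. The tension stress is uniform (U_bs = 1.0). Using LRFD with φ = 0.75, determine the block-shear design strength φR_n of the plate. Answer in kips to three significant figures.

271 kips

Shear plane L_v = 1.5 + 4·3.375 = 15 in; A_gv = 15 × 0.75 = 11.25 in².
A_nv = (15 − 4.5·1) × 0.75 = 7.875 in².
A_nt = (1.625 − 0.5·1) × 0.75 = 0.8438 in².
0.6 F_u A_nv = 307.1 kips; 0.6 F_y A_gv = 337.5 kips → shear rupture governs the shear term.
R_n = 307.1 + 1.0 × 65 × 0.8438 = 362 kips.
Design strength φR_n = 0.75 × 362 = 271 kips.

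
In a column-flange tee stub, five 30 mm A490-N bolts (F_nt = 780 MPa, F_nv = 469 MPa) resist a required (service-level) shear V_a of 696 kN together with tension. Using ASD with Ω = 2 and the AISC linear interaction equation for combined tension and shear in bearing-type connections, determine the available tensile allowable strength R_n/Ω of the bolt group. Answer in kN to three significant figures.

A_b = π·30²/4 = 706.9 mm²; f_rv = 696 × 1000 / (5 × 706.9) = 196.9 MPa.
F'_nt = 1.3 F_nt − (Ω F_nt / F_nv) f_rv = 1.3·780 − (2·780/469)·196.9 = 359 MPa, capped at F_nt → F'_nt = 359 MPa.
R_n = F'_nt · A_b · n = 359 × 706.9 × 5 / 1000 = 1269 kN.
Allowable strength R_n/Ω = 1269 / 2 = 634 kN.

634 kN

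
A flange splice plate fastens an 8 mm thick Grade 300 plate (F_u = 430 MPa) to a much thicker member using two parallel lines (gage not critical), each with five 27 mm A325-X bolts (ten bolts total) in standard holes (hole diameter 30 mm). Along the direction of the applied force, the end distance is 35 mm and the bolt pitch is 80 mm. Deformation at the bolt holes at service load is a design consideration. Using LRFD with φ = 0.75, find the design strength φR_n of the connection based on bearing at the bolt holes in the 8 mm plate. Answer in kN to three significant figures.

1360 kN

Per bolt r_n = 1.2 l_c t F_u ≤ 2.4 d t F_u; upper limit = 2.4 × 27 × 8 × 430 / 1000 = 222.9 kN.
Edge bolt: l_c = 35 − 30/2 = 20 mm → 1.2 × 20 × 8 × 430 / 1000 = 82.56 → r_n = 82.56 kN.
Interior bolts: l_c = 80 − 30 = 50 mm → 1.2 × 50 × 8 × 430 / 1000 = 206.4 → r_n = 206.4 kN.
R_n = 2 × 82.56 + 8 × 206.4 = 1816 kN.
Design strength φR_n = 0.75 × 1816 = 1360 kN.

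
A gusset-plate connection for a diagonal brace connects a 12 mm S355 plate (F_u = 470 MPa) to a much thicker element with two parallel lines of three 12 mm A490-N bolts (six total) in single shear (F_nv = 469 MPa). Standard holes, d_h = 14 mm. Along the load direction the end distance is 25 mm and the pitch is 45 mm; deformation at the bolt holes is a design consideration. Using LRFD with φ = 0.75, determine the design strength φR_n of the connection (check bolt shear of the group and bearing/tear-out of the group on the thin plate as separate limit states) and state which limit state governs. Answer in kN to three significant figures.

Bolt shear: A_b = π·12²/4 = 113.1 mm²; R_n = 469 × 113.1 × 6 × 1 / 1000 = 318.3 kN → 0.75 × 318.3 = 239 kN.
Bearing (1.2 l_c t F_u ≤ 2.4 d t F_u): upper limit = 2.4·12·12·470 / 1000 = 162.4 kN.
  Edge l_c = 25 − 14/2 = 18 → r_n = 121.8 kN; interior l_c = 45 − 14 = 31 → r_n = 162.4 kN.
  R_n,bearing = 2·121.8 + 4·162.4 = 893.4 kN → 0.75 × 893.4 = 670 kN.
Bolt shear governs: 239 kN.

239 kN (bolt shear governs)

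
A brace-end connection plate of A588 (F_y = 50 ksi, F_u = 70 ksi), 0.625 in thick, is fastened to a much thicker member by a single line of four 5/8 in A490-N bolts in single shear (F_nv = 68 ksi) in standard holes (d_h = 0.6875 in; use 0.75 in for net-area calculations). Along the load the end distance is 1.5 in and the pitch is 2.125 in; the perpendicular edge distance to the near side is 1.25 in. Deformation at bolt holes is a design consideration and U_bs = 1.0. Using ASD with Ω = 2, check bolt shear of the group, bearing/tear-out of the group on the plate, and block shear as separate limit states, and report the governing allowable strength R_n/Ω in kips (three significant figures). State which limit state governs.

Bolt shear: A_b = π·0.625²/4 = 0.3068 in²; R_n = 68 × 0.3068 × 4 × 1 = 83.45 kips → 83.45 / 2 = 41.7 kips.
Bearing: edge l_c = 1.156, r_n = 60.7 kips; interior l_c = 1.438, r_n = 65.62 kips; R_n = 60.7 + 3·65.62 = 257.6 kips → 129 kips.
Block shear: A_gv = 4.922, A_nv = 3.281, A_nt = 0.5469 in²; R_n = min(0.6F_uA_nv, 0.6F_yA_gv) + U_bs·F_u·A_nt = 176.1 kips → 88 kips.
Bolt shear governs: 41.7 kips.

41.7 kips (bolt shear governs)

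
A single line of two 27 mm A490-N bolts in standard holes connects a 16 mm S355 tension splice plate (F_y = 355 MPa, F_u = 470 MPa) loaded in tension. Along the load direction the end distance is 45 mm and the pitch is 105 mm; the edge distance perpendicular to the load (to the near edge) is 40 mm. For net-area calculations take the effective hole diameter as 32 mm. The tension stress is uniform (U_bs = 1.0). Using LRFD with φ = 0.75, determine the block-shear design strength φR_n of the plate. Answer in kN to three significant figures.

481 kN

Shear plane L_v = 45 + 1·105 = 150 mm; A_gv = 150 × 16 = 2400 mm².
A_nv = (150 − 1.5·32) × 16 = 1632 mm².
A_nt = (40 − 0.5·32) × 16 = 384 mm².
0.6 F_u A_nv = 460.2 kN; 0.6 F_y A_gv = 511.2 kN → shear rupture governs the shear term.
R_n = 460.2 + 1.0 × 470 × 384 / 1000 = 640.7 kN.
Design strength φR_n = 0.75 × 640.7 = 481 kN.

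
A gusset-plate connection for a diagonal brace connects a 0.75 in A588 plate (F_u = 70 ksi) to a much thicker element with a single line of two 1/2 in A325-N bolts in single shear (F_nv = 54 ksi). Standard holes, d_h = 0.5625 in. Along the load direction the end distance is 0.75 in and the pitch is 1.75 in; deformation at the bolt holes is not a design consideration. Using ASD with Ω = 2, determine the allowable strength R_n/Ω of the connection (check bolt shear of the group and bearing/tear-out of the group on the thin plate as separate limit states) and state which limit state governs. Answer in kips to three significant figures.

10.6 kips (bolt shear governs)

Bolt shear: A_b = π·0.5²/4 = 0.1963 in²; R_n = 54 × 0.1963 × 2 × 1 = 21.21 kips → 21.21 / 2 = 10.6 kips.
Bearing (1.5 l_c t F_u ≤ 3.0 d t F_u): upper limit = 3.0·0.5·0.75·70 = 78.75 kips.
  Edge l_c = 0.75 − 0.5625/2 = 0.4688 → r_n = 36.91 kips; interior l_c = 1.75 − 0.5625 = 1.188 → r_n = 78.75 kips.
  R_n,bearing = 1·36.91 + 1·78.75 = 115.7 kips → 115.7 / 2 = 57.8 kips.
Bolt shear governs: 10.6 kips.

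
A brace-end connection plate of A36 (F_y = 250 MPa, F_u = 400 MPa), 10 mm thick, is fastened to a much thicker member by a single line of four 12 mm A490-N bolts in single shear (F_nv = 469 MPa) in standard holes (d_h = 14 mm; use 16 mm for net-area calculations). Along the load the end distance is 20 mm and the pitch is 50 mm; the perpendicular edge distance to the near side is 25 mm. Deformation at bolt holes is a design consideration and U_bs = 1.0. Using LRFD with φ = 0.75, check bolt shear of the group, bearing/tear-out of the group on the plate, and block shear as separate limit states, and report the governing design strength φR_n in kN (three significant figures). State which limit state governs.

Bolt shear: A_b = π·12²/4 = 113.1 mm²; R_n = 469 × 113.1 × 4 × 1 / 1000 = 212.2 kN → 0.75 × 212.2 = 159 kN.
Bearing: edge l_c = 13, r_n = 62.4 kN; interior l_c = 36, r_n = 115.2 kN; R_n = 62.4 + 3·115.2 = 408 kN → 306 kN.
Block shear: A_gv = 1700, A_nv = 1140, A_nt = 170 mm²; R_n = min(0.6F_uA_nv, 0.6F_yA_gv) + U_bs·F_u·A_nt = 323 kN → 242 kN.
Bolt shear governs: 159 kN.

159 kN (bolt shear governs)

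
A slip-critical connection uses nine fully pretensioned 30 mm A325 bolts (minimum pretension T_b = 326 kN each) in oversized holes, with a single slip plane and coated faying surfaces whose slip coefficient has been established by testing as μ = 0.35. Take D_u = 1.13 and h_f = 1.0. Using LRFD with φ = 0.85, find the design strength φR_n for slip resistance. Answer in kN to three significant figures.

986 kN

R_n = μ · D_u · h_f · T_b · n_s · n_b = 0.35 × 1.13 × 1.0 × 326 × 1 × 9 = 1160 kN.
Design strength φR_n = 0.85 × 1160 = 986 kN.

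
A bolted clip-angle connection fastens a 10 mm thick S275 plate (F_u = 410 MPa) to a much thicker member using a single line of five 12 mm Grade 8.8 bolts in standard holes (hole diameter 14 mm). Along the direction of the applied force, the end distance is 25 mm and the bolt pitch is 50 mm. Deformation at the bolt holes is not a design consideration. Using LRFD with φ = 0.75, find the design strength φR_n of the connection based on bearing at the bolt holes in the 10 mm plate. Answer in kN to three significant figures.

Per bolt r_n = 1.5 l_c t F_u ≤ 3.0 d t F_u; upper limit = 3.0 × 12 × 10 × 410 / 1000 = 147.6 kN.
Edge bolt: l_c = 25 − 14/2 = 18 mm → 1.5 × 18 × 10 × 410 / 1000 = 110.7 → r_n = 110.7 kN.
Interior bolts: l_c = 50 − 14 = 36 mm → 1.5 × 36 × 10 × 410 / 1000 = 221.4 → r_n = 147.6 kN.
R_n = 1 × 110.7 + 4 × 147.6 = 701.1 kN.
Design strength φR_n = 0.75 × 701.1 = 526 kN.

526 kN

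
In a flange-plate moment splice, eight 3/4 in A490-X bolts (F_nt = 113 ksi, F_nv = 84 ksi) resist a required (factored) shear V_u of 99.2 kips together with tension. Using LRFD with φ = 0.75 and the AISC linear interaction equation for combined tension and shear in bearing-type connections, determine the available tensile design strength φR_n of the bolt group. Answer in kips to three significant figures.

A_b = π·0.75²/4 = 0.4418 in²; f_rv = 99.2 / (8 × 0.4418) = 28.07 ksi.
F'_nt = 1.3 F_nt − (F_nt / φF_nv) f_rv = 1.3·113 − (113/(0.75·84))·28.07 = 96.56 ksi, capped at F_nt → F'_nt = 96.56 ksi.
R_n = F'_nt · A_b · n = 96.56 × 0.4418 × 8 = 341.3 kips.
Design strength φR_n = 0.75 × 341.3 = 256 kips.

256 kips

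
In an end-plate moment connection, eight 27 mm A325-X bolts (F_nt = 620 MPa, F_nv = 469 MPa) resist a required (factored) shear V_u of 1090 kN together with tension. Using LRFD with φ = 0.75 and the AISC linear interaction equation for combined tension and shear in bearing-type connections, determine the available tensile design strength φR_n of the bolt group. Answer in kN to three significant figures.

1330 kN

A_b = π·27²/4 = 572.6 mm²; f_rv = 1090 × 1000 / (8 × 572.6) = 238 MPa.
F'_nt = 1.3 F_nt − (F_nt / φF_nv) f_rv = 1.3·620 − (620/(0.75·469))·238 = 386.6 MPa, capped at F_nt → F'_nt = 386.6 MPa.
R_n = F'_nt · A_b · n = 386.6 × 572.6 × 8 / 1000 = 1771 kN.
Design strength φR_n = 0.75 × 1771 = 1330 kN.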